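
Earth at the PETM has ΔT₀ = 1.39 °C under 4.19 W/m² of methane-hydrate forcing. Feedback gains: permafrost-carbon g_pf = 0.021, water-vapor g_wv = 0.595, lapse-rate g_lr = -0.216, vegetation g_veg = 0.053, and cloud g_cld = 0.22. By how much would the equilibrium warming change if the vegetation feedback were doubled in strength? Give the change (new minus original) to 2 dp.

Original: g = 0.673, ΔT = 1.39/(1−0.673) = 4.2508 °C.
With doubled vegetation: g' = 0.726, ΔT' = 1.39/(1−0.726) = 5.0730 °C.
Change = 5.0730 − 4.2508 = 0.82 °C.

0.82 °C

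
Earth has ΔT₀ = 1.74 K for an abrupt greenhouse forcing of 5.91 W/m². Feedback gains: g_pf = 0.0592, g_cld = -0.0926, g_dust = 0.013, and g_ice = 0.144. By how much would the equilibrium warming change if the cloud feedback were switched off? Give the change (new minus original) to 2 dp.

0.23 K

Original: g = 0.1236, ΔT = 1.74/(1−0.1236) = 1.9854 K.
Without cloud: g' = 0.2162, ΔT' = 1.74/(1−0.2162) = 2.2200 K.
Change = 2.2200 − 1.9854 = 0.23 K.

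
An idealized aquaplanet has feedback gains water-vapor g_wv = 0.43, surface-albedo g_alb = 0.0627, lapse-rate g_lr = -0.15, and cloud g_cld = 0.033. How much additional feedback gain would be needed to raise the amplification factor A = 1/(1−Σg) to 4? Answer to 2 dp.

0.37

Current total gain = 0.3757.
Target gain for A = 4: g* = 1 − 1/4 = 0.75.
Additional gain needed = 0.75 − 0.3757 = 0.37.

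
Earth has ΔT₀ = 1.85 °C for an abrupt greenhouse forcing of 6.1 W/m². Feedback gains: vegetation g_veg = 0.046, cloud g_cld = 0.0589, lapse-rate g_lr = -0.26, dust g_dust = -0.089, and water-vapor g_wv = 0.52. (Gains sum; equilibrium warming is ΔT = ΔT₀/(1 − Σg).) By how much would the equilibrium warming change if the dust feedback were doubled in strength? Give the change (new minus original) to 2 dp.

-0.28 °C

Original: g = 0.2759, ΔT = 1.85/(1−0.2759) = 2.5549 °C.
With doubled dust: g' = 0.1869, ΔT' = 1.85/(1−0.1869) = 2.2752 °C.
Change = 2.2752 − 2.5549 = -0.28 °C.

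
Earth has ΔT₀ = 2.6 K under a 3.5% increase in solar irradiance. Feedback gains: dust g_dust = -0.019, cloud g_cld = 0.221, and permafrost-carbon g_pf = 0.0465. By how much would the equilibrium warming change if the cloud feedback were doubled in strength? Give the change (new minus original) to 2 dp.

Original: g = 0.2485, ΔT = 2.6/(1−0.2485) = 3.4597 K.
With doubled cloud: g' = 0.4695, ΔT' = 2.6/(1−0.4695) = 4.9010 K.
Change = 4.9010 − 3.4597 = 1.44 K.

1.44 K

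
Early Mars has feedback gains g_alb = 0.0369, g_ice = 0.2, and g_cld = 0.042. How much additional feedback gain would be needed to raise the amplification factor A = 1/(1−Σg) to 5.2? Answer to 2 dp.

Current total gain = 0.2789.
Target gain for A = 5.2: g* = 1 − 1/5.2 = 0.8077.
Additional gain needed = 0.8077 − 0.2789 = 0.53.

0.53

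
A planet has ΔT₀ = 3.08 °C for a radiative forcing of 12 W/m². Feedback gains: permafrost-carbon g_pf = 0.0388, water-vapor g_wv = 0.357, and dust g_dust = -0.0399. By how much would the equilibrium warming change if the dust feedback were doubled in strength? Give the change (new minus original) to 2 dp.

Original: g = 0.3559, ΔT = 3.08/(1−0.3559) = 4.7819 °C.
With doubled dust: g' = 0.316, ΔT' = 3.08/(1−0.316) = 4.5029 °C.
Change = 4.5029 − 4.7819 = -0.28 °C.

-0.28 °C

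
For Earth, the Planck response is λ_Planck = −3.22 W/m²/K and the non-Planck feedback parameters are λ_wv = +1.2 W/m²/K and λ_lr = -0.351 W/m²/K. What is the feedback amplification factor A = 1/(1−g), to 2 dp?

1.36

Convert to gains: g_wv = 1.2/3.22 = 0.3727; g_lr = -0.351/3.22 = -0.109.
Total gain g = 0.2637.
A = 1/(1 − 0.2637) = 1.36.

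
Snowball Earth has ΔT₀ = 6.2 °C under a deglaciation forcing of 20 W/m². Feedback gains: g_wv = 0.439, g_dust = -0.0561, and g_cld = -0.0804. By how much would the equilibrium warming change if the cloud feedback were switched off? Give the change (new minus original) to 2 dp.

Original: g = 0.3025, ΔT = 6.2/(1−0.3025) = 8.8889 °C.
Without cloud: g' = 0.3829, ΔT' = 6.2/(1−0.3829) = 10.0470 °C.
Change = 10.0470 − 8.8889 = 1.16 °C.

1.16 °C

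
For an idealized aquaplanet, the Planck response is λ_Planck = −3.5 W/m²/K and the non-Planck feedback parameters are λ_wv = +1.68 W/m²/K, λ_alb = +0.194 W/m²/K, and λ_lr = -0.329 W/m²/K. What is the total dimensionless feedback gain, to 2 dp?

0.44

Convert to gains: g_wv = 1.68/3.5 = 0.48; g_alb = 0.194/3.5 = 0.05543; g_lr = -0.329/3.5 = -0.094.
Total gain g = 0.44143.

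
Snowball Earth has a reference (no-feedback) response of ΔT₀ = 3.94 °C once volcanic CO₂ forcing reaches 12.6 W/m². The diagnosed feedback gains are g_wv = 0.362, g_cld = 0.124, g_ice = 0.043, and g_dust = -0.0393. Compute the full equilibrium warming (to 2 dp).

Total gain g = 0.362 + 0.124 + 0.043 − 0.0393 = 0.4897.
Amplification A = 1/(1 − 0.4897) = 1.96.
ΔT = 3.94 × 1.96 = 7.72 °C.

7.72 °C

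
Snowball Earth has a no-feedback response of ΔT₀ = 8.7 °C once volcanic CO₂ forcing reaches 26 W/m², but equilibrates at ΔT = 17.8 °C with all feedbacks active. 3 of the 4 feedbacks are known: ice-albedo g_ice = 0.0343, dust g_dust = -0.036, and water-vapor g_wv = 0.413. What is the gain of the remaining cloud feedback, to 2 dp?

0.10

Amplification A = ΔT/ΔT₀ = 17.8/8.7 = 2.046.
Total gain g = 1 − 1/A = 1 − 1/2.046 = 0.5112.
Known gains sum to 0.0343 − 0.036 + 0.413 = 0.4113.
g_cld = 0.5112 − 0.4113 = 0.10.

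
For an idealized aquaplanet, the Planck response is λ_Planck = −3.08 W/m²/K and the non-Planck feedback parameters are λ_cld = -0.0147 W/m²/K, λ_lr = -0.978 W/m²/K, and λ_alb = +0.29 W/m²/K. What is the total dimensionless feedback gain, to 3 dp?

Convert to gains: g_cld = -0.0147/3.08 = -0.004773; g_lr = -0.978/3.08 = -0.3175; g_alb = 0.29/3.08 = 0.09416.
Total gain g = -0.228113.

-0.228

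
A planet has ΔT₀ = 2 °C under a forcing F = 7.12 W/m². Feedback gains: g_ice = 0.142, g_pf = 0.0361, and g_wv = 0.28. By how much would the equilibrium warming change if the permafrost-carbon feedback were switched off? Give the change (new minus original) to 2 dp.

-0.23 °C

Original: g = 0.4581, ΔT = 2/(1−0.4581) = 3.6907 °C.
Without permafrost-carbon: g' = 0.422, ΔT' = 2/(1−0.422) = 3.4602 °C.
Change = 3.4602 − 3.6907 = -0.23 °C.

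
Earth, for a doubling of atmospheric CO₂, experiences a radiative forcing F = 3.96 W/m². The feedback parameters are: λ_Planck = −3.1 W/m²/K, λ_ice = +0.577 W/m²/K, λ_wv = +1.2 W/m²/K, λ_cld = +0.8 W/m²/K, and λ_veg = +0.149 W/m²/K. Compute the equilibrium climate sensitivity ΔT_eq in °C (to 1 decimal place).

Net feedback parameter λ = (−3.1) + (+0.577) + (+1.2) + (+0.8) + (+0.149) = -0.374 W/m²/K.
ΔT = −F/λ = −3.96/(-0.374) = 10.6 °C.

10.6 °C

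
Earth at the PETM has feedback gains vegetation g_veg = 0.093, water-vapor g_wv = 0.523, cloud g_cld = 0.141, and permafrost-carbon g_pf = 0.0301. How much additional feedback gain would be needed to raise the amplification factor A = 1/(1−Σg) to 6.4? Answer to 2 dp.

Current total gain = 0.7871.
Target gain for A = 6.4: g* = 1 − 1/6.4 = 0.8438.
Additional gain needed = 0.8438 − 0.7871 = 0.06.

0.06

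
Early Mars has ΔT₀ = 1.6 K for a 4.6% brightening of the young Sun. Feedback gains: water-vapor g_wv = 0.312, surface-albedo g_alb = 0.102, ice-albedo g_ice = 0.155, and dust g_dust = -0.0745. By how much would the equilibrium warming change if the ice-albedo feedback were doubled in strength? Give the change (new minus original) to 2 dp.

Original: g = 0.4945, ΔT = 1.6/(1−0.4945) = 3.1652 K.
With doubled ice-albedo: g' = 0.6495, ΔT' = 1.6/(1−0.6495) = 4.5649 K.
Change = 4.5649 − 3.1652 = 1.40 K.

1.40 K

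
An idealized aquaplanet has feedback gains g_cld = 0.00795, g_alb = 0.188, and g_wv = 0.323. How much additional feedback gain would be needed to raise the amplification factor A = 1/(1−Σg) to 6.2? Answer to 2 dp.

Current total gain = 0.51895.
Target gain for A = 6.2: g* = 1 − 1/6.2 = 0.8387.
Additional gain needed = 0.8387 − 0.51895 = 0.32.

0.32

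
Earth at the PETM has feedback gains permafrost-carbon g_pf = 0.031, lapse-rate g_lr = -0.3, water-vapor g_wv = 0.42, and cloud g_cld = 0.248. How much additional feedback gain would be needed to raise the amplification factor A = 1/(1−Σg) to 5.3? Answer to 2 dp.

Current total gain = 0.399.
Target gain for A = 5.3: g* = 1 − 1/5.3 = 0.8113.
Additional gain needed = 0.8113 − 0.399 = 0.41.

0.41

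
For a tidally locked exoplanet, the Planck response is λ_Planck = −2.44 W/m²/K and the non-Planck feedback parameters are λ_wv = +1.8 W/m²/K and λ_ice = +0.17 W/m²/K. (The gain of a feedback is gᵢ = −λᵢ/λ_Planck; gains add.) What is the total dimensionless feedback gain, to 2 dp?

Convert to gains: g_wv = 1.8/2.44 = 0.7377; g_ice = 0.17/2.44 = 0.06967.
Total gain g = 0.80737.

0.81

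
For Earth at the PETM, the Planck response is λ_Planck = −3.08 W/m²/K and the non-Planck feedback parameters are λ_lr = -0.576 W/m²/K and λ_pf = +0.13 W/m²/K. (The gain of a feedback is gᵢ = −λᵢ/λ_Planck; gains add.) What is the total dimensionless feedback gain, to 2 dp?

Convert to gains: g_lr = -0.576/3.08 = -0.187; g_pf = 0.13/3.08 = 0.04221.
Total gain g = -0.14479.

-0.14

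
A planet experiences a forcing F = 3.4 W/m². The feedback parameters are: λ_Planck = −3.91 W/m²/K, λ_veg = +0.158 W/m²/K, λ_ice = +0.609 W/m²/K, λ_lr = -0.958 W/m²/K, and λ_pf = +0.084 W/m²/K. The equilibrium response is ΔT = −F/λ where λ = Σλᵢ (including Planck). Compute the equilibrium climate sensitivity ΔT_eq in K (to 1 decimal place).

0.8 K

Net feedback parameter λ = (−3.91) + (+0.158) + (+0.609) + (-0.958) + (+0.084) = -4.017 W/m²/K.
ΔT = −F/λ = −3.4/(-4.017) = 0.8 K.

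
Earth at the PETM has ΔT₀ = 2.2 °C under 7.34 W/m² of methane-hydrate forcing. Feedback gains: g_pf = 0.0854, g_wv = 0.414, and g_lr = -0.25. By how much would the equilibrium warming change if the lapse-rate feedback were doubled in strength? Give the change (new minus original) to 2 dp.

Original: g = 0.2494, ΔT = 2.2/(1−0.2494) = 2.9310 °C.
With doubled lapse-rate: g' = -0.0006, ΔT' = 2.2/(1+0.0006) = 2.1987 °C.
Change = 2.1987 − 2.9310 = -0.73 °C.

-0.73 °C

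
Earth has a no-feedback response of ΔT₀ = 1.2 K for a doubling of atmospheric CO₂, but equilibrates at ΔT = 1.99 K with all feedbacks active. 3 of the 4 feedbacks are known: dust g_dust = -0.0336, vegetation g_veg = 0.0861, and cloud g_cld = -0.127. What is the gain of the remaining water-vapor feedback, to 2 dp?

0.47

Amplification A = ΔT/ΔT₀ = 1.99/1.2 = 1.658.
Total gain g = 1 − 1/A = 1 − 1/1.658 = 0.3969.
Known gains sum to -0.0336 + 0.0861 − 0.127 = -0.0745.
g_wv = 0.3969 + 0.0745 = 0.47.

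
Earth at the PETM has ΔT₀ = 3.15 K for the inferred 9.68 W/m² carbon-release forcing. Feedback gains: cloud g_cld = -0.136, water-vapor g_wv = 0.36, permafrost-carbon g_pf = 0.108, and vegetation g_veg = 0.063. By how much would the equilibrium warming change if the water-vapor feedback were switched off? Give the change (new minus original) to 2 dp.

Original: g = 0.395, ΔT = 3.15/(1−0.395) = 5.2066 K.
Without water-vapor: g' = 0.035, ΔT' = 3.15/(1−0.035) = 3.2642 K.
Change = 3.2642 − 5.2066 = -1.94 K.

-1.94 K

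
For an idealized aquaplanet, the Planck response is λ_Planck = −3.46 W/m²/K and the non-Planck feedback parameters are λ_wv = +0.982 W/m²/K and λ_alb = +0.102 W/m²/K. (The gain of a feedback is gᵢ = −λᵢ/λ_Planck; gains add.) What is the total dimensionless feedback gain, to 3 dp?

Convert to gains: g_wv = 0.982/3.46 = 0.2838; g_alb = 0.102/3.46 = 0.02948.
Total gain g = 0.31328.

0.313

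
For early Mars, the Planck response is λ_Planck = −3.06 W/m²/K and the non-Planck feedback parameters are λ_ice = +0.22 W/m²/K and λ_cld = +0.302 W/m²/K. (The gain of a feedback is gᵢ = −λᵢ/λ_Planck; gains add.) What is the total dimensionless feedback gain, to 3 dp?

0.171

Convert to gains: g_ice = 0.22/3.06 = 0.0719; g_cld = 0.302/3.06 = 0.09869.
Total gain g = 0.17059.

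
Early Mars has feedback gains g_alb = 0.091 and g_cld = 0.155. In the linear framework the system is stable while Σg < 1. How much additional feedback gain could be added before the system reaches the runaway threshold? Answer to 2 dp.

Current total gain = 0.091 + 0.155 = 0.246.
Margin to runaway = 1 − 0.246 = 0.75.

0.75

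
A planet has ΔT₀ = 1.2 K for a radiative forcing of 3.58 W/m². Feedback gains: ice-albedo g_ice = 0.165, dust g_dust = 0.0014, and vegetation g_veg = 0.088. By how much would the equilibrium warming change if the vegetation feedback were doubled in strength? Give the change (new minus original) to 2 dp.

0.22 K

Original: g = 0.2544, ΔT = 1.2/(1−0.2544) = 1.6094 K.
With doubled vegetation: g' = 0.3424, ΔT' = 1.2/(1−0.3424) = 1.8248 K.
Change = 1.8248 − 1.6094 = 0.22 K.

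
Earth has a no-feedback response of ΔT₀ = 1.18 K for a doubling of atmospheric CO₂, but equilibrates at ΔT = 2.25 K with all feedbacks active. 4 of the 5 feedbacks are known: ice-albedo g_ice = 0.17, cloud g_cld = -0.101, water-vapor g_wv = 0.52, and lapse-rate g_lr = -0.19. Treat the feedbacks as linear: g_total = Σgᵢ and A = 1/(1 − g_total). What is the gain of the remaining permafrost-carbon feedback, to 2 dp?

0.08

Amplification A = ΔT/ΔT₀ = 2.25/1.18 = 1.907.
Total gain g = 1 − 1/A = 1 − 1/1.907 = 0.4756.
Known gains sum to 0.17 − 0.101 + 0.52 − 0.19 = 0.399.
g_pf = 0.4756 − 0.399 = 0.08.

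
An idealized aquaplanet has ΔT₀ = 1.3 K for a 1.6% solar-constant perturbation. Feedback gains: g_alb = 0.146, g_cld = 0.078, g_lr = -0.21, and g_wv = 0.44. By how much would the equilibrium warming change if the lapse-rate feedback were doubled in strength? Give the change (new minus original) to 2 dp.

Original: g = 0.454, ΔT = 1.3/(1−0.454) = 2.3810 K.
With doubled lapse-rate: g' = 0.244, ΔT' = 1.3/(1−0.244) = 1.7196 K.
Change = 1.7196 − 2.3810 = -0.66 K.

-0.66 K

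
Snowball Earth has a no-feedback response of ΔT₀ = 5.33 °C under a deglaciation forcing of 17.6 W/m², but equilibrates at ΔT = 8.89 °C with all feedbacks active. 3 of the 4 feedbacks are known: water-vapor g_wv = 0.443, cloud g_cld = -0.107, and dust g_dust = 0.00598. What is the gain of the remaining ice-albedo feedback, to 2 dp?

0.06

Amplification A = ΔT/ΔT₀ = 8.89/5.33 = 1.668.
Total gain g = 1 − 1/A = 1 − 1/1.668 = 0.4005.
Known gains sum to 0.443 − 0.107 + 0.00598 = 0.34198.
g_ice = 0.4005 − 0.34198 = 0.06.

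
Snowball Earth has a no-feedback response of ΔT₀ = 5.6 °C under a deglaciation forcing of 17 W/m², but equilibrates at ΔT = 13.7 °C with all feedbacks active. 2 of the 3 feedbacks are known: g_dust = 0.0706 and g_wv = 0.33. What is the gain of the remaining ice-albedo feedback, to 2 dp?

0.19

Amplification A = ΔT/ΔT₀ = 13.7/5.6 = 2.446.
Total gain g = 1 − 1/A = 1 − 1/2.446 = 0.5912.
Known gains sum to 0.0706 + 0.33 = 0.4006.
g_ice = 0.5912 − 0.4006 = 0.19.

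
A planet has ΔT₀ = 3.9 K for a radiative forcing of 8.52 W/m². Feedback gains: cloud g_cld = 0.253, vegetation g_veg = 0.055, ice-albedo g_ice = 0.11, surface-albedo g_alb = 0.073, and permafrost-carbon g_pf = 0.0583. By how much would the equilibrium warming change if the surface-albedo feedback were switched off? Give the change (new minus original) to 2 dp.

Original: g = 0.5493, ΔT = 3.9/(1−0.5493) = 8.6532 K.
Without surface-albedo: g' = 0.4763, ΔT' = 3.9/(1−0.4763) = 7.4470 K.
Change = 7.4470 − 8.6532 = -1.21 K.

-1.21 K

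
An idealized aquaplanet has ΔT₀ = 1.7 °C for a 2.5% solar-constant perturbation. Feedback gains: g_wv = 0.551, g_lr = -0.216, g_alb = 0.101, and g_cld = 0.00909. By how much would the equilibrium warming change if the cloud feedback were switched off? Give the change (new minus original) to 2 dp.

Original: g = 0.44509, ΔT = 1.7/(1−0.44509) = 3.0636 °C.
Without cloud: g' = 0.436, ΔT' = 1.7/(1−0.436) = 3.0142 °C.
Change = 3.0142 − 3.0636 = -0.05 °C.

-0.05 °C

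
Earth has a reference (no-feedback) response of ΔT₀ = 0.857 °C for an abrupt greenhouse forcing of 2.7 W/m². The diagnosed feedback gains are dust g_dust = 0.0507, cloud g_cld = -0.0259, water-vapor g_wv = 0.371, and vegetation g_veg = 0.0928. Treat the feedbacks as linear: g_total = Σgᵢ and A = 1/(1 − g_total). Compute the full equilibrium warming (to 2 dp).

Total gain g = 0.0507 − 0.0259 + 0.371 + 0.0928 = 0.4886.
Amplification A = 1/(1 − 0.4886) = 1.955.
ΔT = 0.857 × 1.955 = 1.68 °C.

1.68 °C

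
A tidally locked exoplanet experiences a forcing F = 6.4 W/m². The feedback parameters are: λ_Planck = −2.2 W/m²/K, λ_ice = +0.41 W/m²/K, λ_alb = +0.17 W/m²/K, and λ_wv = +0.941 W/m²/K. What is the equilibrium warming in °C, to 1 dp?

9.4 °C

Net feedback parameter λ = (−2.2) + (+0.41) + (+0.17) + (+0.941) = -0.679 W/m²/K.
ΔT = −F/λ = −6.4/(-0.679) = 9.4 °C.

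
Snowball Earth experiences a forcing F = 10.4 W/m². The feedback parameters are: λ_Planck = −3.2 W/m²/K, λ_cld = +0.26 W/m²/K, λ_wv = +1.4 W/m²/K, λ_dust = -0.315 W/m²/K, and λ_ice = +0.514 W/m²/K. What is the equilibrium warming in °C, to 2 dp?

Net feedback parameter λ = (−3.2) + (+0.26) + (+1.4) + (-0.315) + (+0.514) = -1.341 W/m²/K.
ΔT = −F/λ = −10.4/(-1.341) = 7.76 °C.

7.76 °C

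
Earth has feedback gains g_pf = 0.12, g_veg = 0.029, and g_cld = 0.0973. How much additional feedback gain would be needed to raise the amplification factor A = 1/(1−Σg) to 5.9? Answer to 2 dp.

Current total gain = 0.2463.
Target gain for A = 5.9: g* = 1 − 1/5.9 = 0.8305.
Additional gain needed = 0.8305 − 0.2463 = 0.58.

0.58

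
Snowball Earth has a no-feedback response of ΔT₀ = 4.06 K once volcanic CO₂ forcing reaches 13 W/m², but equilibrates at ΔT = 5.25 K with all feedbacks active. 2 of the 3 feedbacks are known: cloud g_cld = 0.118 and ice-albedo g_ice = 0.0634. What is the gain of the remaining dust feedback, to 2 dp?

Amplification A = ΔT/ΔT₀ = 5.25/4.06 = 1.293.
Total gain g = 1 − 1/A = 1 − 1/1.293 = 0.2266.
Known gains sum to 0.118 + 0.0634 = 0.1814.
g_dust = 0.2266 − 0.1814 = 0.05.

0.05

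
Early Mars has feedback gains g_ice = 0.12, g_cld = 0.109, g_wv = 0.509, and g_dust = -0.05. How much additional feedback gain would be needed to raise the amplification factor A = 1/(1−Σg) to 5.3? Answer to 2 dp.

0.12

Current total gain = 0.688.
Target gain for A = 5.3: g* = 1 − 1/5.3 = 0.8113.
Additional gain needed = 0.8113 − 0.688 = 0.12.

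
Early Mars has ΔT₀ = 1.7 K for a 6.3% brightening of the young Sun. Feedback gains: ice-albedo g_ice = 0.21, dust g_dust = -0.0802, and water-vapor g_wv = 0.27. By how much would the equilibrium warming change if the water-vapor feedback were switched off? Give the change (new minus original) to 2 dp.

-0.88 K

Original: g = 0.3998, ΔT = 1.7/(1−0.3998) = 2.8324 K.
Without water-vapor: g' = 0.1298, ΔT' = 1.7/(1−0.1298) = 1.9536 K.
Change = 1.9536 − 2.8324 = -0.88 K.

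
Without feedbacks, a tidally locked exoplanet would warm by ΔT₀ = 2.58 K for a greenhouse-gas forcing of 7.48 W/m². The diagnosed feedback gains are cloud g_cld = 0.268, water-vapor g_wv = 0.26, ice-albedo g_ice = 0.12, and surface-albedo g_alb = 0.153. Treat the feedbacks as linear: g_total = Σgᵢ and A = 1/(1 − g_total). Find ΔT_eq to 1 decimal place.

13.0 K

Total gain g = 0.268 + 0.26 + 0.12 + 0.153 = 0.801.
Amplification A = 1/(1 − 0.801) = 5.025.
ΔT = 2.58 × 5.025 = 13.0 K.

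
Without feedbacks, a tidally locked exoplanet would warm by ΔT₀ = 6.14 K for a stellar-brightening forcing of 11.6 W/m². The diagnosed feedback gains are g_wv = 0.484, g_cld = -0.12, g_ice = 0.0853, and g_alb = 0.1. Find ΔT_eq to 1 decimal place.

13.6 K

Total gain g = 0.484 − 0.12 + 0.0853 + 0.1 = 0.5493.
Amplification A = 1/(1 − 0.5493) = 2.219.
ΔT = 6.14 × 2.219 = 13.6 K.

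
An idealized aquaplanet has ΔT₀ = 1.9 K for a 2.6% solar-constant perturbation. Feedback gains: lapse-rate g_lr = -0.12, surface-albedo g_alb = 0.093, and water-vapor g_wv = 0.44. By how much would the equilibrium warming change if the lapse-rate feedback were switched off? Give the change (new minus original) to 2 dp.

0.83 K

Original: g = 0.413, ΔT = 1.9/(1−0.413) = 3.2368 K.
Without lapse-rate: g' = 0.533, ΔT' = 1.9/(1−0.533) = 4.0685 K.
Change = 4.0685 − 3.2368 = 0.83 K.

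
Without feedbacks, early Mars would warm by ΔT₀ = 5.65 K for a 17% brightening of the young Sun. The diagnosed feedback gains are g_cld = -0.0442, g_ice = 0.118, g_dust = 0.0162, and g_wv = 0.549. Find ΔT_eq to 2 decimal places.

15.65 K

Total gain g = -0.0442 + 0.118 + 0.0162 + 0.549 = 0.639.
Amplification A = 1/(1 − 0.639) = 2.77.
ΔT = 5.65 × 2.77 = 15.65 K.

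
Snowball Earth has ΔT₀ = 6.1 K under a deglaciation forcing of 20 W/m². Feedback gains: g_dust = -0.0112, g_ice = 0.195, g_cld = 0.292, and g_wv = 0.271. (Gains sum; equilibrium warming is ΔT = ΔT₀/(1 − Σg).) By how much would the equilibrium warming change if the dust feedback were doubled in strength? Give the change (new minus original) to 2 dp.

Original: g = 0.7468, ΔT = 6.1/(1−0.7468) = 24.0916 K.
With doubled dust: g' = 0.7356, ΔT' = 6.1/(1−0.7356) = 23.0711 K.
Change = 23.0711 − 24.0916 = -1.02 K.

-1.02 K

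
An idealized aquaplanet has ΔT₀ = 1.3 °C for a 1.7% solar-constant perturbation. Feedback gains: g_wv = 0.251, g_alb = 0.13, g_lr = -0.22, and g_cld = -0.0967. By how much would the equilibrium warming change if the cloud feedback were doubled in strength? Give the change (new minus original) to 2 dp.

Original: g = 0.0643, ΔT = 1.3/(1−0.0643) = 1.3893 °C.
With doubled cloud: g' = -0.0324, ΔT' = 1.3/(1+0.0324) = 1.2592 °C.
Change = 1.2592 − 1.3893 = -0.13 °C.

-0.13 °C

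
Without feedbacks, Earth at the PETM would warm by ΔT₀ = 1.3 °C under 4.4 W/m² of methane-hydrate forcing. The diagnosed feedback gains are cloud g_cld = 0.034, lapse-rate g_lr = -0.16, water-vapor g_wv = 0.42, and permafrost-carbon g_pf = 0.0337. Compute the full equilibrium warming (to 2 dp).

1.93 °C

Total gain g = 0.034 − 0.16 + 0.42 + 0.0337 = 0.3277.
Amplification A = 1/(1 − 0.3277) = 1.487.
ΔT = 1.3 × 1.487 = 1.93 °C.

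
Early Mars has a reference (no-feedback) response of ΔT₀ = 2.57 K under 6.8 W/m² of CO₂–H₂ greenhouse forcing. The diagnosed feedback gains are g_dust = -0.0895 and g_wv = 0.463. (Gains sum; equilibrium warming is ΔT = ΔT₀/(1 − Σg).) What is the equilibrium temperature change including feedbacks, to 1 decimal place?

Total gain g = -0.0895 + 0.463 = 0.3735.
Amplification A = 1/(1 − 0.3735) = 1.596.
ΔT = 2.57 × 1.596 = 4.1 K.

4.1 K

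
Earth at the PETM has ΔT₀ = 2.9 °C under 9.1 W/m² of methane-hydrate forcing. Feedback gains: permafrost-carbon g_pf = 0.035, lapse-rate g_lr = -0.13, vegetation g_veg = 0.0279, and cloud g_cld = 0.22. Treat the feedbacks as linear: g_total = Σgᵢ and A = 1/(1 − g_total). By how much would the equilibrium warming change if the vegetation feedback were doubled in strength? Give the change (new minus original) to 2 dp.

Original: g = 0.1529, ΔT = 2.9/(1−0.1529) = 3.4234 °C.
With doubled vegetation: g' = 0.1808, ΔT' = 2.9/(1−0.1808) = 3.5400 °C.
Change = 3.5400 − 3.4234 = 0.12 °C.

0.12 °C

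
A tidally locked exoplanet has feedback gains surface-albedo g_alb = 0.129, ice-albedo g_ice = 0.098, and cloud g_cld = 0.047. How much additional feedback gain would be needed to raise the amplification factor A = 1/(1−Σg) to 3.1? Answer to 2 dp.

0.40

Current total gain = 0.274.
Target gain for A = 3.1: g* = 1 − 1/3.1 = 0.6774.
Additional gain needed = 0.6774 − 0.274 = 0.40.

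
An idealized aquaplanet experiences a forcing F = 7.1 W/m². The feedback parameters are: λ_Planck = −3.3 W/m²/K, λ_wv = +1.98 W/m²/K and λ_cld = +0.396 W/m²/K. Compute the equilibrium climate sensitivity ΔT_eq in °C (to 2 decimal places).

Net feedback parameter λ = (−3.3) + (+1.98) + (+0.396) = -0.924 W/m²/K.
ΔT = −F/λ = −7.1/(-0.924) = 7.68 °C.

7.68 °C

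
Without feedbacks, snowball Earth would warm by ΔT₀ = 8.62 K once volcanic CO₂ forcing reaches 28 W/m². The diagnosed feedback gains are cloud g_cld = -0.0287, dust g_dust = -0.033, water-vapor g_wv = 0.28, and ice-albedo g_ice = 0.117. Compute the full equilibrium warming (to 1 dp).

Total gain g = -0.0287 − 0.033 + 0.28 + 0.117 = 0.3353.
Amplification A = 1/(1 − 0.3353) = 1.504.
ΔT = 8.62 × 1.504 = 13.0 K.

13.0 K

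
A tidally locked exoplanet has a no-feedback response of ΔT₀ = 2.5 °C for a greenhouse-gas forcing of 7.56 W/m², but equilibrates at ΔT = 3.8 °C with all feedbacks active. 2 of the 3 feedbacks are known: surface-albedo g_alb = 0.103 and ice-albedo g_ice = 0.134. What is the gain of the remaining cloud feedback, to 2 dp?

Amplification A = ΔT/ΔT₀ = 3.8/2.5 = 1.52.
Total gain g = 1 − 1/A = 1 − 1/1.52 = 0.3421.
Known gains sum to 0.103 + 0.134 = 0.237.
g_cld = 0.3421 − 0.237 = 0.11.

0.11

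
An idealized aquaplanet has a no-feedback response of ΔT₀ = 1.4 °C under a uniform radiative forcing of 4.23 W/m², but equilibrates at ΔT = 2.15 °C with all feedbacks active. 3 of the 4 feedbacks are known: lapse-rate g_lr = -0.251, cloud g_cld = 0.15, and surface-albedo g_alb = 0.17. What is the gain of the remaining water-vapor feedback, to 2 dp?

0.28

Amplification A = ΔT/ΔT₀ = 2.15/1.4 = 1.536.
Total gain g = 1 − 1/A = 1 − 1/1.536 = 0.349.
Known gains sum to -0.251 + 0.15 + 0.17 = 0.069.
g_wv = 0.349 − 0.069 = 0.28.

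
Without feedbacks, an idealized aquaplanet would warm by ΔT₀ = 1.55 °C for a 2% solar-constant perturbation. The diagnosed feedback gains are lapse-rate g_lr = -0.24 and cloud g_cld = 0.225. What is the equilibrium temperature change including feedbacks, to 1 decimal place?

1.5 °C

Total gain g = -0.24 + 0.225 = -0.015.
Amplification A = 1/(1 + 0.015) = 0.9852.
ΔT = 1.55 × 0.9852 = 1.5 °C.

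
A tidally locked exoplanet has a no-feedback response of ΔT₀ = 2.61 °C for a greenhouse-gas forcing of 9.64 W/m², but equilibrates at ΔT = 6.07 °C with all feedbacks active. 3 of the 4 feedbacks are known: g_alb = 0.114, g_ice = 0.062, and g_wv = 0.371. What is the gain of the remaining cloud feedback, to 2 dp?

Amplification A = ΔT/ΔT₀ = 6.07/2.61 = 2.326.
Total gain g = 1 − 1/A = 1 − 1/2.326 = 0.5701.
Known gains sum to 0.114 + 0.062 + 0.371 = 0.547.
g_cld = 0.5701 − 0.547 = 0.02.

0.02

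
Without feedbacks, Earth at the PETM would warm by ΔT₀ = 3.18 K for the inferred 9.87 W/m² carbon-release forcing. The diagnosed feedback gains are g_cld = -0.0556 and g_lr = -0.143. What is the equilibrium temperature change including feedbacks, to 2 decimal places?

2.65 K

Total gain g = -0.0556 − 0.143 = -0.1986.
Amplification A = 1/(1 + 0.1986) = 0.8343.
ΔT = 3.18 × 0.8343 = 2.65 K.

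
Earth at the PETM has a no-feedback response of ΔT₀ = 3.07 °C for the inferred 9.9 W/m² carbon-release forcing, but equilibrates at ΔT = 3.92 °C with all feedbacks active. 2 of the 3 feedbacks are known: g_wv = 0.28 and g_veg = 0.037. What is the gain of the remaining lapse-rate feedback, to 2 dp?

Amplification A = ΔT/ΔT₀ = 3.92/3.07 = 1.277.
Total gain g = 1 − 1/A = 1 − 1/1.277 = 0.2169.
Known gains sum to 0.28 + 0.037 = 0.317.
g_lr = 0.2169 − 0.317 = -0.10.

-0.10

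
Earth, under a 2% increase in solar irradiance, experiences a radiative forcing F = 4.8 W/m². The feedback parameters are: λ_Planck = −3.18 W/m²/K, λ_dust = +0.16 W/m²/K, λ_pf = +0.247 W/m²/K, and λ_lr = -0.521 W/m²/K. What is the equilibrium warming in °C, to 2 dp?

1.46 °C

Net feedback parameter λ = (−3.18) + (+0.16) + (+0.247) + (-0.521) = -3.294 W/m²/K.
ΔT = −F/λ = −4.8/(-3.294) = 1.46 °C.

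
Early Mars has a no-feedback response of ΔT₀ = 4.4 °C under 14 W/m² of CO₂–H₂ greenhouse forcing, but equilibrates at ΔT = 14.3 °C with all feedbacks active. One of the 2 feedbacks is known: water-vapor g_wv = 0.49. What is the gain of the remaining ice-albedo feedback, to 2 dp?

Amplification A = ΔT/ΔT₀ = 14.3/4.4 = 3.25.
Total gain g = 1 − 1/A = 1 − 1/3.25 = 0.6923.
The known gain is 0.49.
g_ice = 0.6923 − 0.49 = 0.20.

0.20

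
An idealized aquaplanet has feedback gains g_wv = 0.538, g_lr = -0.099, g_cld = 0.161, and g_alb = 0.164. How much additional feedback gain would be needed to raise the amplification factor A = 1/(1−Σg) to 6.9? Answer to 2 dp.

Current total gain = 0.764.
Target gain for A = 6.9: g* = 1 − 1/6.9 = 0.8551.
Additional gain needed = 0.8551 − 0.764 = 0.09.

0.09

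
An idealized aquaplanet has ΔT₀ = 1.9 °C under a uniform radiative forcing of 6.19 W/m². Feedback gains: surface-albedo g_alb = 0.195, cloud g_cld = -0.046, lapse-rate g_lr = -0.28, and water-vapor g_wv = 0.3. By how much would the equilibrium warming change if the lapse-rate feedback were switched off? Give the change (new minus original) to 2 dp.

1.16 °C

Original: g = 0.169, ΔT = 1.9/(1−0.169) = 2.2864 °C.
Without lapse-rate: g' = 0.449, ΔT' = 1.9/(1−0.449) = 3.4483 °C.
Change = 3.4483 − 2.2864 = 1.16 °C.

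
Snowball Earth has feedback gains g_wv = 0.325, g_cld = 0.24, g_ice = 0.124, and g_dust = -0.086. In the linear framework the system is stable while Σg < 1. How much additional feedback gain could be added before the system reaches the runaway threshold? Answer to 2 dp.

Current total gain = 0.325 + 0.24 + 0.124 − 0.086 = 0.603.
Margin to runaway = 1 − 0.603 = 0.40.

0.40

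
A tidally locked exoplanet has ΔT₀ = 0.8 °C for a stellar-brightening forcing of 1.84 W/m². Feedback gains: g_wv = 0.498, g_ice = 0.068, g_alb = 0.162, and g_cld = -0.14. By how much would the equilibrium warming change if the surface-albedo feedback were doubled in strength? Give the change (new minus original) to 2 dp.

1.26 °C

Original: g = 0.588, ΔT = 0.8/(1−0.588) = 1.9417 °C.
With doubled surface-albedo: g' = 0.75, ΔT' = 0.8/(1−0.75) = 3.2000 °C.
Change = 3.2000 − 1.9417 = 1.26 °C.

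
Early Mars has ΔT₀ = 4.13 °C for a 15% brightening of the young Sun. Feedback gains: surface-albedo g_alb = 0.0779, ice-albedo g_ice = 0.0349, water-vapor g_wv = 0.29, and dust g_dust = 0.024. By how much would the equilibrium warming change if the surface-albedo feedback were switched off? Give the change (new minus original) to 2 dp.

Original: g = 0.4268, ΔT = 4.13/(1−0.4268) = 7.2052 °C.
Without surface-albedo: g' = 0.3489, ΔT' = 4.13/(1−0.3489) = 6.3431 °C.
Change = 6.3431 − 7.2052 = -0.86 °C.

-0.86 °C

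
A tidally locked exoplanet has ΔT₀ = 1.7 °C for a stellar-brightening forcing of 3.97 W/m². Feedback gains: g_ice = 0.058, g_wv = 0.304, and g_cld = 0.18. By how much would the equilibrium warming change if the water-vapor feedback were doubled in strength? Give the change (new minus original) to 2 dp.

Original: g = 0.542, ΔT = 1.7/(1−0.542) = 3.7118 °C.
With doubled water-vapor: g' = 0.846, ΔT' = 1.7/(1−0.846) = 11.0390 °C.
Change = 11.0390 − 3.7118 = 7.33 °C.

7.33 °C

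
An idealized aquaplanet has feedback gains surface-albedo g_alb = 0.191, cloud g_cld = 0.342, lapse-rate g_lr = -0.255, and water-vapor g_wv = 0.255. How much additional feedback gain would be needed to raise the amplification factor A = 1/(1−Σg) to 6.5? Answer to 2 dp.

0.31

Current total gain = 0.533.
Target gain for A = 6.5: g* = 1 − 1/6.5 = 0.8462.
Additional gain needed = 0.8462 − 0.533 = 0.31.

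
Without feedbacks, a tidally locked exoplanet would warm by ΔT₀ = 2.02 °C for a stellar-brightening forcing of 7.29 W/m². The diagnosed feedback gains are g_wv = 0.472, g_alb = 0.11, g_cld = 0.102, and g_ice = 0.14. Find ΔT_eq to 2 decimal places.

Total gain g = 0.472 + 0.11 + 0.102 + 0.14 = 0.824.
Amplification A = 1/(1 − 0.824) = 5.682.
ΔT = 2.02 × 5.682 = 11.48 °C.

11.48 °C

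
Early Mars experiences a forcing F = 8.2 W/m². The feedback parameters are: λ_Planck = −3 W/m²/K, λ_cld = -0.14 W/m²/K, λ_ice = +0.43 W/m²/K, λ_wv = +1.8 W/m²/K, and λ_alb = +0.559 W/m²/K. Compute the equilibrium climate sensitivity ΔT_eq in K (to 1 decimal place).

Net feedback parameter λ = (−3) + (-0.14) + (+0.43) + (+1.8) + (+0.559) = -0.351 W/m²/K.
ΔT = −F/λ = −8.2/(-0.351) = 23.4 K.

23.4 K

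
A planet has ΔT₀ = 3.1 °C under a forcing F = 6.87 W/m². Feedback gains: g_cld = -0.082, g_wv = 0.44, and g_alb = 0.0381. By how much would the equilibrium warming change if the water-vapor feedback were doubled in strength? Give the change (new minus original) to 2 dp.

13.78 °C

Original: g = 0.3961, ΔT = 3.1/(1−0.3961) = 5.1333 °C.
With doubled water-vapor: g' = 0.8361, ΔT' = 3.1/(1−0.8361) = 18.9140 °C.
Change = 18.9140 − 5.1333 = 13.78 °C.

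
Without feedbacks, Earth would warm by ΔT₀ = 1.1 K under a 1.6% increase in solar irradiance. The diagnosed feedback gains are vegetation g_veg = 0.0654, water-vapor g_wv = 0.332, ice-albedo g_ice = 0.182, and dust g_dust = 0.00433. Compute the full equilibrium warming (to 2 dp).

2.64 K

Total gain g = 0.0654 + 0.332 + 0.182 + 0.00433 = 0.58373.
Amplification A = 1/(1 − 0.58373) = 2.402.
ΔT = 1.1 × 2.402 = 2.64 K.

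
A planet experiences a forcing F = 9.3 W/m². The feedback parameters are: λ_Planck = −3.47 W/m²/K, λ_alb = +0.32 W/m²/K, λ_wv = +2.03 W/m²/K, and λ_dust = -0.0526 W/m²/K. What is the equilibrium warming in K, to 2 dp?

7.93 K

Net feedback parameter λ = (−3.47) + (+0.32) + (+2.03) + (-0.0526) = -1.1726 W/m²/K.
ΔT = −F/λ = −9.3/(-1.1726) = 7.93 K.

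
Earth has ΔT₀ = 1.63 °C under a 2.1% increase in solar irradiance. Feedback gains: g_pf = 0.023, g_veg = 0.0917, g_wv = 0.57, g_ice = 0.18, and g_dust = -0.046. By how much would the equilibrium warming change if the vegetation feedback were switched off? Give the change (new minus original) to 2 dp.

-3.02 °C

Original: g = 0.8187, ΔT = 1.63/(1−0.8187) = 8.9906 °C.
Without vegetation: g' = 0.727, ΔT' = 1.63/(1−0.727) = 5.9707 °C.
Change = 5.9707 − 8.9906 = -3.02 °C.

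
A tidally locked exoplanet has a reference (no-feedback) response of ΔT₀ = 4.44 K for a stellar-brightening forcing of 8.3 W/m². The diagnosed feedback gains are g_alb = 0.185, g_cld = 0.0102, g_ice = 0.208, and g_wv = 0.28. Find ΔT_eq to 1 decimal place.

14.0 K

Total gain g = 0.185 + 0.0102 + 0.208 + 0.28 = 0.6832.
Amplification A = 1/(1 − 0.6832) = 3.157.
ΔT = 4.44 × 3.157 = 14.0 K.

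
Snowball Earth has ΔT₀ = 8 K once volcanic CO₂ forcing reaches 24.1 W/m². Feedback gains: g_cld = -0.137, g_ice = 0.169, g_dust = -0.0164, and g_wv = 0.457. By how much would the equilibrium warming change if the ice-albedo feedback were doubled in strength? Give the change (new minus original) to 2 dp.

7.15 K

Original: g = 0.4726, ΔT = 8/(1−0.4726) = 15.1688 K.
With doubled ice-albedo: g' = 0.6416, ΔT' = 8/(1−0.6416) = 22.3214 K.
Change = 22.3214 − 15.1688 = 7.15 K.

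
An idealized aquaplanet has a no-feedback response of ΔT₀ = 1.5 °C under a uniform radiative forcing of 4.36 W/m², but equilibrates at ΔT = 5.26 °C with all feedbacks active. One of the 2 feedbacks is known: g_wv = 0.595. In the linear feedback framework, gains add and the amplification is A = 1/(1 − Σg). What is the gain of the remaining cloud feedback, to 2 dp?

0.12

Amplification A = ΔT/ΔT₀ = 5.26/1.5 = 3.507.
Total gain g = 1 − 1/A = 1 − 1/3.507 = 0.7149.
The known gain is 0.595.
g_cld = 0.7149 − 0.595 = 0.12.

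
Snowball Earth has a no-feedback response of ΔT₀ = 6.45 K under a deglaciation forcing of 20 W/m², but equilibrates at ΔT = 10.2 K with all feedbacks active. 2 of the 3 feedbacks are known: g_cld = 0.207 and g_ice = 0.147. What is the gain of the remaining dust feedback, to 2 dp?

Amplification A = ΔT/ΔT₀ = 10.2/6.45 = 1.581.
Total gain g = 1 − 1/A = 1 − 1/1.581 = 0.3675.
Known gains sum to 0.207 + 0.147 = 0.354.
g_dust = 0.3675 − 0.354 = 0.01.

0.01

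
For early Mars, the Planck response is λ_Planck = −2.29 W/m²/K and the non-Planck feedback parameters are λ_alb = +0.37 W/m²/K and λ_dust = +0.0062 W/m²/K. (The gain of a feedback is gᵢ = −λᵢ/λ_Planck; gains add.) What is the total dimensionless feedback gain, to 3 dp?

0.164

Convert to gains: g_alb = 0.37/2.29 = 0.1616; g_dust = 0.0062/2.29 = 0.002707.
Total gain g = 0.164307.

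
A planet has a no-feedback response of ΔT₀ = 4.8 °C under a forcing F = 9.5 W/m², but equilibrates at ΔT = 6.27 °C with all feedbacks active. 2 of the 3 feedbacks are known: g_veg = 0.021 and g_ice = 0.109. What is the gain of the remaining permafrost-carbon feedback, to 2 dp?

0.10

Amplification A = ΔT/ΔT₀ = 6.27/4.8 = 1.306.
Total gain g = 1 − 1/A = 1 − 1/1.306 = 0.2343.
Known gains sum to 0.021 + 0.109 = 0.13.
g_pf = 0.2343 − 0.13 = 0.10.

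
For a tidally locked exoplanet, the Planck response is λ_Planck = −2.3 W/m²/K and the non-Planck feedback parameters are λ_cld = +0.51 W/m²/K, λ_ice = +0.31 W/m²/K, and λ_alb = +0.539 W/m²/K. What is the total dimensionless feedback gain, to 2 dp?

0.59

Convert to gains: g_cld = 0.51/2.3 = 0.2217; g_ice = 0.31/2.3 = 0.1348; g_alb = 0.539/2.3 = 0.2343.
Total gain g = 0.5908.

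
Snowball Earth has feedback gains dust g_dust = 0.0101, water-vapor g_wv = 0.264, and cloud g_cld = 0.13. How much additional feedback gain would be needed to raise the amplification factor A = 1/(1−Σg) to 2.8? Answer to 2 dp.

Current total gain = 0.4041.
Target gain for A = 2.8: g* = 1 − 1/2.8 = 0.6429.
Additional gain needed = 0.6429 − 0.4041 = 0.24.

0.24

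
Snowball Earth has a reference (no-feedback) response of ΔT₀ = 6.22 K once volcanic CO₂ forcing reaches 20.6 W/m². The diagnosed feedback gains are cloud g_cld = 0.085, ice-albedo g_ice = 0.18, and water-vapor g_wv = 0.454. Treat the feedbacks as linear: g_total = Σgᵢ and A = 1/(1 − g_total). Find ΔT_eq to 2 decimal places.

22.14 K

Total gain g = 0.085 + 0.18 + 0.454 = 0.719.
Amplification A = 1/(1 − 0.719) = 3.559.
ΔT = 6.22 × 3.559 = 22.14 K.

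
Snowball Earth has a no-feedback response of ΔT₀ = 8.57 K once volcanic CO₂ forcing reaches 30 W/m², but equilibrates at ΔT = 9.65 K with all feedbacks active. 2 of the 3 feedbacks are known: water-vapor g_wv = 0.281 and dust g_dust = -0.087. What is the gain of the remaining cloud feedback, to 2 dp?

-0.08

Amplification A = ΔT/ΔT₀ = 9.65/8.57 = 1.126.
Total gain g = 1 − 1/A = 1 − 1/1.126 = 0.1119.
Known gains sum to 0.281 − 0.087 = 0.194.
g_cld = 0.1119 − 0.194 = -0.08.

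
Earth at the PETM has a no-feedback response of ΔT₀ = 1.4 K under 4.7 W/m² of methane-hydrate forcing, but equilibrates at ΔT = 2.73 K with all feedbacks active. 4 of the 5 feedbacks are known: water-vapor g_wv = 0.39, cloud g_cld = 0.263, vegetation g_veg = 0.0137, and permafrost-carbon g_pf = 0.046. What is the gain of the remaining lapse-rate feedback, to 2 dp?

-0.23

Amplification A = ΔT/ΔT₀ = 2.73/1.4 = 1.95.
Total gain g = 1 − 1/A = 1 − 1/1.95 = 0.4872.
Known gains sum to 0.39 + 0.263 + 0.0137 + 0.046 = 0.7127.
g_lr = 0.4872 − 0.7127 = -0.23.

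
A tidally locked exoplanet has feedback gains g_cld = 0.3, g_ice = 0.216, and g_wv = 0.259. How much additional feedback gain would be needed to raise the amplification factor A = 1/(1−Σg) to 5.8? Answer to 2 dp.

Current total gain = 0.775.
Target gain for A = 5.8: g* = 1 − 1/5.8 = 0.8276.
Additional gain needed = 0.8276 − 0.775 = 0.05.

0.05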